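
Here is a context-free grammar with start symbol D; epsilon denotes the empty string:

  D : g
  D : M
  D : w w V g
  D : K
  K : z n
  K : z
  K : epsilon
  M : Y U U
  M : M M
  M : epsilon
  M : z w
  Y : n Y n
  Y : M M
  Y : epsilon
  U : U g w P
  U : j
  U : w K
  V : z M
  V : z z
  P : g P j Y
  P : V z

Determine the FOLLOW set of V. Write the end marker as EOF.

{ g, z }

In D : w w V g: add FIRST(g) = { g }.
In P : V z: add FIRST(z) = { z }.
Union: FOLLOW(V) = { g, z }.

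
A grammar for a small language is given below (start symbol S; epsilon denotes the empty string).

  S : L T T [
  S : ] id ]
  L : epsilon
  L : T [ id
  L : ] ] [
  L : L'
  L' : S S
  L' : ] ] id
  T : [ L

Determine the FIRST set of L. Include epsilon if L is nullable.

{ [, ], epsilon }

L : epsilon contributes epsilon.
From L : T [ id: add FIRST(T) = { [ }.
L : ] ] [ contributes {]}.
From L : L': add FIRST(L') = { [, ] }.
Union: FIRST(L) = { [, ], epsilon }.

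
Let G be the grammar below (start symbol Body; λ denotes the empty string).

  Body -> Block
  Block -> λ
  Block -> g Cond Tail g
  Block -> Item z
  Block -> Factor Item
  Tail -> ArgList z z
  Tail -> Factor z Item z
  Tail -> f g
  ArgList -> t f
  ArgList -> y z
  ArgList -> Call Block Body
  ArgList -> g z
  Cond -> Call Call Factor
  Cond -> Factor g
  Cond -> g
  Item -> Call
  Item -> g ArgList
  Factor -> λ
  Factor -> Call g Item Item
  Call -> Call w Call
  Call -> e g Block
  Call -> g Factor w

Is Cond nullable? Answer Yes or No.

Nullable nonterminals: Block, Body, Factor.
No production of Cond has an RHS whose symbols are all nullable, so Cond is not nullable.

No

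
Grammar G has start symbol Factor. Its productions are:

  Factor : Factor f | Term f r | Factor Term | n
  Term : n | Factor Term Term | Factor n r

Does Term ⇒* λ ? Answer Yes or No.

No nonterminal in this grammar is nullable.
No production of Term has an RHS whose symbols are all nullable, so Term is not nullable.

No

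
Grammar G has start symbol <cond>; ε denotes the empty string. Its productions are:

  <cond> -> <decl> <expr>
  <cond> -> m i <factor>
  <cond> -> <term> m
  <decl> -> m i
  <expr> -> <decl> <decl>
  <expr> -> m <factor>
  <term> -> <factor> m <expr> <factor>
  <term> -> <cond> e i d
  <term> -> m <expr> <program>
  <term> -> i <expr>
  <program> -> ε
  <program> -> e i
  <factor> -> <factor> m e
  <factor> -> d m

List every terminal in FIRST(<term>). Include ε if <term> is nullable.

{ d, i, m }

From <term> -> <factor> m <expr> <factor>: add FIRST(<factor>) = { d }.
From <term> -> <cond> e i d: add FIRST(<cond>) = { d, i, m }.
<term> -> m <expr> <program> contributes {m}.
<term> -> i <expr> contributes {i}.
Union: FIRST(<term>) = { d, i, m }.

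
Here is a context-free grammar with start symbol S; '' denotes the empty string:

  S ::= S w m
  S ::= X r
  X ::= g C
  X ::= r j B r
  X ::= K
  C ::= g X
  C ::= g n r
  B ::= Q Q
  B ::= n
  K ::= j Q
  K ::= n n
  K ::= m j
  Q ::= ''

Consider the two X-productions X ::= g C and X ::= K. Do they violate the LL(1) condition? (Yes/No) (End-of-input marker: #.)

No

FIRST(g C) = { g } and FIRST(K) = { j, m, n }.
The FIRST sets are disjoint and neither alternative is nullable — no conflict.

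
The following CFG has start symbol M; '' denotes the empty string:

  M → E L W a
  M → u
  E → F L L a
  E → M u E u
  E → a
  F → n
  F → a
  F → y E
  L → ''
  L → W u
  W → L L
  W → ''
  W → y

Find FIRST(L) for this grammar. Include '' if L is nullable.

{ u, y, '' }

L → '' contributes ''.
From L → W u: W nullable, take FIRST(W) ∪ {u} = { u, y }.
Union: FIRST(L) = { u, y, '' }.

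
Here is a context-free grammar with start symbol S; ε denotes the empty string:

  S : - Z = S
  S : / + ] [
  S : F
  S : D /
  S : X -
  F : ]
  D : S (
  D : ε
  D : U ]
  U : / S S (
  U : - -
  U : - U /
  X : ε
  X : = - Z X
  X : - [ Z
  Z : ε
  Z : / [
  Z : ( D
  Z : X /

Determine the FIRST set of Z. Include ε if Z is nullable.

Z : ε contributes ε.
Z : / [ contributes {/}.
Z : ( D contributes {(}.
From Z : X /: X nullable, take FIRST(X) ∪ {/} = { -, /, = }.
Union: FIRST(Z) = { (, -, /, =, ε }.

{ (, -, /, =, ε }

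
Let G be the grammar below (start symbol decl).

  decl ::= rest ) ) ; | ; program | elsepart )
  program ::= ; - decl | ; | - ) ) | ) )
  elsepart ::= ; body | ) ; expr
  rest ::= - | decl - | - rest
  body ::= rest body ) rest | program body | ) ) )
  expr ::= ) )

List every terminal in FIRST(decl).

{ ), -, ; }

From decl ::= rest ) ) ;: add FIRST(rest) = { ), -, ; }.
decl ::= ; program contributes {;}.
From decl ::= elsepart ): add FIRST(elsepart) = { ), ; }.
Union: FIRST(decl) = { ), -, ; }.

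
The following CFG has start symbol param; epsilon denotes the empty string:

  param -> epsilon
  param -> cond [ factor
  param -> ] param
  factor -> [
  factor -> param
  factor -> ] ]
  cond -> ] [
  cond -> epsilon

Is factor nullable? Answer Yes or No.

Yes

factor -> param and each of param is nullable, so factor ⇒* epsilon.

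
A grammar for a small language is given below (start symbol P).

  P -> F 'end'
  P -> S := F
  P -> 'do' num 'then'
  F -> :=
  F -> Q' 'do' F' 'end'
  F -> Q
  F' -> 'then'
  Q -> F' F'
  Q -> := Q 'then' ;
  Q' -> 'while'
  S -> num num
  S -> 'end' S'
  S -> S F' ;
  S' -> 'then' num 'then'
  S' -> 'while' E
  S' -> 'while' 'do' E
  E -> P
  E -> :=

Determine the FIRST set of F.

F -> := contributes {:=}.
From F -> Q' 'do' F' 'end': add FIRST(Q') = { 'while' }.
From F -> Q: add FIRST(Q) = { 'then', := }.
Union: FIRST(F) = { 'then', 'while', := }.

{ 'then', 'while', := }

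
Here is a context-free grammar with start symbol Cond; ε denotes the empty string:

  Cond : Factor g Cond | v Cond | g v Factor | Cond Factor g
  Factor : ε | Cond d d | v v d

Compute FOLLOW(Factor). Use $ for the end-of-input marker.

{ $, d, g, v }

In Cond : Factor g Cond: add FIRST(g Cond) = { g }.
In Cond : g v Factor: Factor is at the end, add FOLLOW(Cond) = { $, d, g, v }.
In Cond : Cond Factor g: add FIRST(g) = { g }.
Union: FOLLOW(Factor) = { $, d, g, v }.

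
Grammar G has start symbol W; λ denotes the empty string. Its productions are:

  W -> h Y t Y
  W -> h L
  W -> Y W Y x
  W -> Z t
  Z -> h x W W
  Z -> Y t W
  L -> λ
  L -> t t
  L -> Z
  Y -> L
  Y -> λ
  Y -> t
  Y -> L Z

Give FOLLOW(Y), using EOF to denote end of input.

{ EOF, h, t, x }

In W -> h Y t Y: add FIRST(t Y) = { t }.
In W -> h Y t Y: Y is at the end, add FOLLOW(W) = { EOF, h, t, x }.
In W -> Y W Y x: add FIRST(W Y x) = { h, t }.
In W -> Y W Y x: add FIRST(x) = { x }.
In Z -> Y t W: add FIRST(t W) = { t }.
Union: FOLLOW(Y) = { EOF, h, t, x }.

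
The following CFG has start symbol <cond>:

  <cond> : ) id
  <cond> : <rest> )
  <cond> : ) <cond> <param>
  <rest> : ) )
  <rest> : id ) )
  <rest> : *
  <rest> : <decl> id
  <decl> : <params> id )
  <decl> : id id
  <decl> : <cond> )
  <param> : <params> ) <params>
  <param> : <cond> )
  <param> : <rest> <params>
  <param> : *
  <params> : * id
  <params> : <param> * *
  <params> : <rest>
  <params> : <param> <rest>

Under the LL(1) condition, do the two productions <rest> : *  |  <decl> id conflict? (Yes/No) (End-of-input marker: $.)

Yes

FIRST(*) = { * } and FIRST(<decl> id) = { ), *, id }.
Both contain *, so the two alternatives are not disjoint — LL(1) conflict.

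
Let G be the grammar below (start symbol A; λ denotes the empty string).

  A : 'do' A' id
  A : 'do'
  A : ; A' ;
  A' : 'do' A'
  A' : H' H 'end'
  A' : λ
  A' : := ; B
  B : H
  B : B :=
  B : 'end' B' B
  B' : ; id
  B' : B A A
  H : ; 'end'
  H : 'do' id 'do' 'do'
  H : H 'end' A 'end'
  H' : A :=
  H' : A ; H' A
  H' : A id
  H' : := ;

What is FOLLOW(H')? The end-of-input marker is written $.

In A' : H' H 'end': add FIRST(H 'end') = { 'do', ; }.
In H' : A ; H' A: add FIRST(A) = { 'do', ; }.
Union: FOLLOW(H') = { 'do', ; }.

{ 'do', ; }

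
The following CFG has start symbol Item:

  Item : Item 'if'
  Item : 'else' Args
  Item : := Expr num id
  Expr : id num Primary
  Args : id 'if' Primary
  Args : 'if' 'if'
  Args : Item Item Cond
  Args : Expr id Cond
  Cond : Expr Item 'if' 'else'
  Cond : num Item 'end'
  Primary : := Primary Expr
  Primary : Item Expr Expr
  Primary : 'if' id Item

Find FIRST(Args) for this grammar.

{ 'else', 'if', :=, id }

Args : id 'if' Primary contributes {id}.
Args : 'if' 'if' contributes {'if'}.
From Args : Item Item Cond: add FIRST(Item) = { 'else', := }.
From Args : Expr id Cond: add FIRST(Expr) = { id }.
Union: FIRST(Args) = { 'else', 'if', :=, id }.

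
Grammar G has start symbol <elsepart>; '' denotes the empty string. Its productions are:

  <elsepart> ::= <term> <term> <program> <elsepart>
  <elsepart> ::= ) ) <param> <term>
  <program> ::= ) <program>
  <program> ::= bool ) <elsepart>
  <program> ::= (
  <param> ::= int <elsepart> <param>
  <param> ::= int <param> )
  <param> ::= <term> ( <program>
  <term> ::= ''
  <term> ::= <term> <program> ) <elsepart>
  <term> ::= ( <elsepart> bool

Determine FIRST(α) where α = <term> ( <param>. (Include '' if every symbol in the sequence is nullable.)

Add FIRST(<term>)\{''} = { (, ), bool }; <term> is nullable, continue.
( is a terminal; add {(} and stop.

{ (, ), bool }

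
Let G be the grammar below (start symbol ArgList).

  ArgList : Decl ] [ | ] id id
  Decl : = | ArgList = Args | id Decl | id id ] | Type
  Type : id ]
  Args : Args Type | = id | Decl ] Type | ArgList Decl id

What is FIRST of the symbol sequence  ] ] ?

] is a terminal; add {]} and stop.

{ ] }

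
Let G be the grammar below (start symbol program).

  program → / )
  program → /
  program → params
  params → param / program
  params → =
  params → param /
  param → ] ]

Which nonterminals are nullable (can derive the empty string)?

No nonterminal has an empty production or an RHS whose symbols are all nullable.

{ } (none)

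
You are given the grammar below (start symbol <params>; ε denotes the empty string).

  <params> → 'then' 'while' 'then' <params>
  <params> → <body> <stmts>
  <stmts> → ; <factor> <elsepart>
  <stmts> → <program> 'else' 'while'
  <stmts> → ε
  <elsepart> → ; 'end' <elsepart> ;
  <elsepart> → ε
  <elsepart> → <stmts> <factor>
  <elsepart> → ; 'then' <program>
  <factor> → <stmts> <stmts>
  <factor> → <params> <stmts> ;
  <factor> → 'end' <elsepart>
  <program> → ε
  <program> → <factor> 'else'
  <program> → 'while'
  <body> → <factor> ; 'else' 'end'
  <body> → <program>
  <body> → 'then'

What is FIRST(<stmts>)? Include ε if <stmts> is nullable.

<stmts> → ; <factor> <elsepart> contributes {;}.
From <stmts> → <program> 'else' 'while': <program> nullable, take FIRST(<program>) ∪ {'else'} = { 'else', 'end', 'then', 'while', ; }.
<stmts> → ε contributes ε.
Union: FIRST(<stmts>) = { 'else', 'end', 'then', 'while', ;, ε }.

{ 'else', 'end', 'then', 'while', ;, ε }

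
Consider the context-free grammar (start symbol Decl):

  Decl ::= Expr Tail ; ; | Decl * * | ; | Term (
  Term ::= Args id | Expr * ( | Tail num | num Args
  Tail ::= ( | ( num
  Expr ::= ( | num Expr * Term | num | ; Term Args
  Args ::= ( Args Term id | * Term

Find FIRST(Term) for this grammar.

{ (, *, ;, num }

From Term ::= Args id: add FIRST(Args) = { (, * }.
From Term ::= Expr * (: add FIRST(Expr) = { (, ;, num }.
From Term ::= Tail num: add FIRST(Tail) = { ( }.
Term ::= num Args contributes {num}.
Union: FIRST(Term) = { (, *, ;, num }.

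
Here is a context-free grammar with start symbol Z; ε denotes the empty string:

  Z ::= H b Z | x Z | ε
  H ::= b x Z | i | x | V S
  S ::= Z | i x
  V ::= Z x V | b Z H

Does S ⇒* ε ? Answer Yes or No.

Yes

S ::= Z and each of Z is nullable, so S ⇒* ε.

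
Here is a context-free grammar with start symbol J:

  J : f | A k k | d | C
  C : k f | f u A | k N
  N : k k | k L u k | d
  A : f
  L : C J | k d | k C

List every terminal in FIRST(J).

{ d, f, k }

J : f contributes {f}.
From J : A k k: add FIRST(A) = { f }.
J : d contributes {d}.
From J : C: add FIRST(C) = { f, k }.
Union: FIRST(J) = { d, f, k }.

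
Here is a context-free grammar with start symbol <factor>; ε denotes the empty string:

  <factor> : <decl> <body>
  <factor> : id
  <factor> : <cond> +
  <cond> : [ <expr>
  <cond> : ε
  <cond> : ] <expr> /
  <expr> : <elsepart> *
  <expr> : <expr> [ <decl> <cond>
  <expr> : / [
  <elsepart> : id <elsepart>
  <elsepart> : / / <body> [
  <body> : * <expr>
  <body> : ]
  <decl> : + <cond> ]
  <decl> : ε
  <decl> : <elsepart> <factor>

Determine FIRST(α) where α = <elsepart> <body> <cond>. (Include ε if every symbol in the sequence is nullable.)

{ /, id }

Add FIRST(<elsepart>) = { /, id }; <elsepart> is not nullable, stop.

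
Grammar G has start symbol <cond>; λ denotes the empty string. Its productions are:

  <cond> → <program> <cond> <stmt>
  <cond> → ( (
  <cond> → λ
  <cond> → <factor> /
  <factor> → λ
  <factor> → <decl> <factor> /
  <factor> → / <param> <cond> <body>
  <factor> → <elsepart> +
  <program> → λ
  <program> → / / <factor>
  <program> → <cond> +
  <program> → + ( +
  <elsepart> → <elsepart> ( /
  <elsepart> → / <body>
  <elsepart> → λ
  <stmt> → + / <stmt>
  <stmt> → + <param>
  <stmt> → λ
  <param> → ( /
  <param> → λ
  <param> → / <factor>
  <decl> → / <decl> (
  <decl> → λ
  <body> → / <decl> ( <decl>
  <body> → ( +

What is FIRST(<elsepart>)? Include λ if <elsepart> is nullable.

From <elsepart> → <elsepart> ( /: <elsepart> nullable, take FIRST(<elsepart>) ∪ {(} = { (, / }.
<elsepart> → / <body> contributes {/}.
<elsepart> → λ contributes λ.
Union: FIRST(<elsepart>) = { (, /, λ }.

{ (, /, λ }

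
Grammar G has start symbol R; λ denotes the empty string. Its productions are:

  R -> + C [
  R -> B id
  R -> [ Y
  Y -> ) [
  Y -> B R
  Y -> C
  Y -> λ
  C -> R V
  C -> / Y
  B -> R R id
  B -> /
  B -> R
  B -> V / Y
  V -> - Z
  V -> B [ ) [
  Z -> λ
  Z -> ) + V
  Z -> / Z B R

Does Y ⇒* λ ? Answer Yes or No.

Y has an λ-production, so Y ⇒ λ.

Yes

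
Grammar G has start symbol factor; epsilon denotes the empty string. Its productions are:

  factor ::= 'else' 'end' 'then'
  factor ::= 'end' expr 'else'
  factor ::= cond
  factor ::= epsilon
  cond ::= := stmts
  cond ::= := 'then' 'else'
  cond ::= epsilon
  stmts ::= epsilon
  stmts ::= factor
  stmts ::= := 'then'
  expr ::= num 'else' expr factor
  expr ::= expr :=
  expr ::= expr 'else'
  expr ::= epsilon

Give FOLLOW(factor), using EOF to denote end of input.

{ EOF, 'else', 'end', := }

factor is the start symbol, so EOF ∈ FOLLOW(factor).
In stmts ::= factor: factor is at the end, add FOLLOW(stmts) = { EOF, 'else', 'end', := }.
In expr ::= num 'else' expr factor: factor is at the end, add FOLLOW(expr) = { 'else', 'end', := }.
Union: FOLLOW(factor) = { EOF, 'else', 'end', := }.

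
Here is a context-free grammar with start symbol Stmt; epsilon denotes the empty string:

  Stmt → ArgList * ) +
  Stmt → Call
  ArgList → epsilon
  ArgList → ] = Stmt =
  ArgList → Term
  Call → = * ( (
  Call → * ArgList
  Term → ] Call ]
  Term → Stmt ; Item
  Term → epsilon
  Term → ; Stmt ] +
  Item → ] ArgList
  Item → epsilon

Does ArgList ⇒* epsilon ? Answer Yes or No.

ArgList has an epsilon-production, so ArgList ⇒ epsilon.

Yes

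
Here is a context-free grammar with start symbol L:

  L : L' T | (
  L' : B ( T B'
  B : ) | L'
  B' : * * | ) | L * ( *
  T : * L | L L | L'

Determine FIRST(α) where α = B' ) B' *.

{ (, ), * }

Add FIRST(B') = { (, ), * }; B' is not nullable, stop.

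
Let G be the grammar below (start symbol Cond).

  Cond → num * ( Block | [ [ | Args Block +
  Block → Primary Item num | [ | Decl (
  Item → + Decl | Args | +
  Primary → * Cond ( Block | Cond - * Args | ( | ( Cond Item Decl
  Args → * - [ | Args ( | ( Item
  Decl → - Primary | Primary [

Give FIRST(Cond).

Cond → num * ( Block contributes {num}.
Cond → [ [ contributes {[}.
From Cond → Args Block +: add FIRST(Args) = { (, * }.
Union: FIRST(Cond) = { (, *, [, num }.

{ (, *, [, num }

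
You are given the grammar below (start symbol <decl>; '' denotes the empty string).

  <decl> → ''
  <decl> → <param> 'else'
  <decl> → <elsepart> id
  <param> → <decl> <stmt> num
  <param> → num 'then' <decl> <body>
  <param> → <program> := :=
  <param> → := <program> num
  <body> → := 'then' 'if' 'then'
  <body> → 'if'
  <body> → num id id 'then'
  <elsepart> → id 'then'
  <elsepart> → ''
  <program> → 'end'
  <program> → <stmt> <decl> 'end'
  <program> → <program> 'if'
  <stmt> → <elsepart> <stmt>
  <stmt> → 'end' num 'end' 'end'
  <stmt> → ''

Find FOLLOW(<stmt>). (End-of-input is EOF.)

{ 'end', :=, id, num }

In <param> → <decl> <stmt> num: add FIRST(num) = { num }.
In <program> → <stmt> <decl> 'end': add FIRST(<decl> 'end') = { 'end', :=, id, num }.
In <stmt> → <elsepart> <stmt>: <stmt> is at the end, add FOLLOW(<stmt>) = { 'end', :=, id, num }.
Union: FOLLOW(<stmt>) = { 'end', :=, id, num }.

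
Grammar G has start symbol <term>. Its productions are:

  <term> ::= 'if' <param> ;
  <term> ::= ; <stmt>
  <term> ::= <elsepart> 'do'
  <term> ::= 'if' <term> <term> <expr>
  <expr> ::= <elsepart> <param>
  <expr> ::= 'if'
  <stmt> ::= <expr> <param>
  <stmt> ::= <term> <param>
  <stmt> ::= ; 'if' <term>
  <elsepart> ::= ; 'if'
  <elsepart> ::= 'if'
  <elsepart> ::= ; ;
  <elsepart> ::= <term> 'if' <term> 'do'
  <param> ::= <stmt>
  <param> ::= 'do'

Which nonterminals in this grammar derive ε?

No nonterminal has an empty production or an RHS whose symbols are all nullable.

{ } (none)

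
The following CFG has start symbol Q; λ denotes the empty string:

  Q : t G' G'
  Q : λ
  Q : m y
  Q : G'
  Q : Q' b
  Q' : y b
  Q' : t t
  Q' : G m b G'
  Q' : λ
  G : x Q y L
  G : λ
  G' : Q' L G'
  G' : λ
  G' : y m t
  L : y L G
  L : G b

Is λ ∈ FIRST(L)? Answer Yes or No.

Nullable nonterminals: G, G', Q, Q'.
No production of L has an RHS whose symbols are all nullable, so L is not nullable.

No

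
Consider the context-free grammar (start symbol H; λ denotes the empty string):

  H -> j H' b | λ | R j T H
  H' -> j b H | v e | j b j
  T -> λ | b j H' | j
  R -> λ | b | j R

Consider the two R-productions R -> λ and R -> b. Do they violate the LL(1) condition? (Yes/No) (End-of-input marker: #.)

FIRST(λ) = { λ } and FIRST(b) = { b }.
The first is nullable but FOLLOW(R) = { j } is disjoint from FIRST of the second.

No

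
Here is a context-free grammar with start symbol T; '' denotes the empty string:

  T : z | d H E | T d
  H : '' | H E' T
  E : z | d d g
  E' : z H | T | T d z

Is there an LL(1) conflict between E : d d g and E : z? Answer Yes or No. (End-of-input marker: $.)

No

FIRST(d d g) = { d } and FIRST(z) = { z }.
The FIRST sets are disjoint and neither alternative is nullable — no conflict.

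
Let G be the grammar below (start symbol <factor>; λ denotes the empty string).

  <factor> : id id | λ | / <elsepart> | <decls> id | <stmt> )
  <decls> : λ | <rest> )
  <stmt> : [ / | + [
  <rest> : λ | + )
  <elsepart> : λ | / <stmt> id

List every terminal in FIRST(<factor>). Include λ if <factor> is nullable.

{ ), +, /, [, id, λ }

<factor> : id id contributes {id}.
<factor> : λ contributes λ.
<factor> : / <elsepart> contributes {/}.
From <factor> : <decls> id: <decls> nullable, take FIRST(<decls>) ∪ {id} = { ), +, id }.
From <factor> : <stmt> ): add FIRST(<stmt>) = { +, [ }.
Union: FIRST(<factor>) = { ), +, /, [, id, λ }.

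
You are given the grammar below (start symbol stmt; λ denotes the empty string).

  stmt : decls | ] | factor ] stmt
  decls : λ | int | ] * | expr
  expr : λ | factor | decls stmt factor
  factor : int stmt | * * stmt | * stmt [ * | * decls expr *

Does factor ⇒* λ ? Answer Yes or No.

No

Nullable nonterminals: decls, expr, stmt.
No production of factor has an RHS whose symbols are all nullable, so factor is not nullable.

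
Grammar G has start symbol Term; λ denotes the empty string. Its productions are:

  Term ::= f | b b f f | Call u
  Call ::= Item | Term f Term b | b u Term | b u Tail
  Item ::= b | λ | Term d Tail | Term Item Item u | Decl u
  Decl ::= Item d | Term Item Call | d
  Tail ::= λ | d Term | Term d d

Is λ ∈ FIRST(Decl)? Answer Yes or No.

No

Nullable nonterminals: Call, Item, Tail.
No production of Decl has an RHS whose symbols are all nullable, so Decl is not nullable.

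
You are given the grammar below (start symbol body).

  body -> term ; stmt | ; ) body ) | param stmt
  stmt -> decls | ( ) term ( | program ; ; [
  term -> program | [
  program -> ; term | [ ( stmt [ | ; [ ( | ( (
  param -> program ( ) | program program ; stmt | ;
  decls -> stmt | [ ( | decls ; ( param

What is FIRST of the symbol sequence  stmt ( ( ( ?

Add FIRST(stmt) = { (, ;, [ }; stmt is not nullable, stop.

{ (, ;, [ }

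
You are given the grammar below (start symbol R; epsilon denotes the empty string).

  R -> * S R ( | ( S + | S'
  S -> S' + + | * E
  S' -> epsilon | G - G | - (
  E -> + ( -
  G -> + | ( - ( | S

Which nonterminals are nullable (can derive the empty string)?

{ R, S' }

Directly nullable (have an epsilon-production): S'.
R -> S' with every symbol nullable, so R is nullable.
No other nonterminal has a production whose RHS symbols are all nullable.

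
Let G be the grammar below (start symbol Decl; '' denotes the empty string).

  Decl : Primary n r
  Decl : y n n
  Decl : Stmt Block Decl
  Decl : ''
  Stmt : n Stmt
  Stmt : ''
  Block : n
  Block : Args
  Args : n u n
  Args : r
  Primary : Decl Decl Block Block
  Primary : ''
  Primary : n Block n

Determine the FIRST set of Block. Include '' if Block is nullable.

Block : n contributes {n}.
From Block : Args: add FIRST(Args) = { n, r }.
Union: FIRST(Block) = { n, r }.

{ n, r }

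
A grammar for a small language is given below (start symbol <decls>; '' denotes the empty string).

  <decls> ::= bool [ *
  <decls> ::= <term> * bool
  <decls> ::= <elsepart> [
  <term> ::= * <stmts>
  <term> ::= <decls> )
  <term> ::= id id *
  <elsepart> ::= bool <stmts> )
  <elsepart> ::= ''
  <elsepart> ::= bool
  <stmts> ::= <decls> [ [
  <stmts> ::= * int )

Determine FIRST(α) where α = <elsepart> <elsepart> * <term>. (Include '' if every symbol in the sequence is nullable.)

{ *, bool }

Add FIRST(<elsepart>)\{''} = { bool }; <elsepart> is nullable, continue.
Add FIRST(<elsepart>)\{''} = { bool }; <elsepart> is nullable, continue.
* is a terminal; add {*} and stop.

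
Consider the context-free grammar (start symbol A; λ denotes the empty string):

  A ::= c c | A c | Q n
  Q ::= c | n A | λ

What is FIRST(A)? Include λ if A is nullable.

A ::= c c contributes {c}.
From A ::= A c: add FIRST(A) = { c, n }.
From A ::= Q n: Q nullable, take FIRST(Q) ∪ {n} = { c, n }.
Union: FIRST(A) = { c, n }.

{ c, n }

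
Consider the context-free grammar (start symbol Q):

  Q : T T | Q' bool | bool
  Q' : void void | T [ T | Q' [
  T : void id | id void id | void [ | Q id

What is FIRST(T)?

T : void id contributes {void}.
T : id void id contributes {id}.
T : void [ contributes {void}.
From T : Q id: add FIRST(Q) = { bool, id, void }.
Union: FIRST(T) = { bool, id, void }.

{ bool, id, void }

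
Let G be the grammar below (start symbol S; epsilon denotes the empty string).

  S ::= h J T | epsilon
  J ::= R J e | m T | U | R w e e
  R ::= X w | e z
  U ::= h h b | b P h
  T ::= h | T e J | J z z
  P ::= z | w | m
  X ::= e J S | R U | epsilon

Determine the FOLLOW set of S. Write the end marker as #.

S is the start symbol, so # ∈ FOLLOW(S).
In X ::= e J S: S is at the end, add FOLLOW(X) = { w }.
Union: FOLLOW(S) = { #, w }.

{ #, w }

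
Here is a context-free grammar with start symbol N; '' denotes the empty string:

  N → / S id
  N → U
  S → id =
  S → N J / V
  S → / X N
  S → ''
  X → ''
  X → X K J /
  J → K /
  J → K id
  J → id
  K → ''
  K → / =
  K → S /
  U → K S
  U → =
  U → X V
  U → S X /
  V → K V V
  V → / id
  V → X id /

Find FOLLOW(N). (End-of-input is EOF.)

{ EOF, /, =, id }

N is the start symbol, so EOF ∈ FOLLOW(N).
In S → N J / V: add FIRST(J / V) = { /, =, id }.
In S → / X N: N is at the end, add FOLLOW(S) = { EOF, /, =, id }.
Union: FOLLOW(N) = { EOF, /, =, id }.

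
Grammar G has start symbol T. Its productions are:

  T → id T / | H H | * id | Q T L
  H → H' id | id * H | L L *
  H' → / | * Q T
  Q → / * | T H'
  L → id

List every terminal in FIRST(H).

{ *, /, id }

From H → H' id: add FIRST(H') = { *, / }.
H → id * H contributes {id}.
From H → L L *: add FIRST(L) = { id }.
Union: FIRST(H) = { *, /, id }.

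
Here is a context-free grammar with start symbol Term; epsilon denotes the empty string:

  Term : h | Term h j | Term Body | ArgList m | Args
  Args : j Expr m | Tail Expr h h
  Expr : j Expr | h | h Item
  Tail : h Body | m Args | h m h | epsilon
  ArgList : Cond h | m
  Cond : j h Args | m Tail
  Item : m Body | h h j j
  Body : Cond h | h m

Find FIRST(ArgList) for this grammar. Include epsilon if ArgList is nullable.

From ArgList : Cond h: add FIRST(Cond) = { j, m }.
ArgList : m contributes {m}.
Union: FIRST(ArgList) = { j, m }.

{ j, m }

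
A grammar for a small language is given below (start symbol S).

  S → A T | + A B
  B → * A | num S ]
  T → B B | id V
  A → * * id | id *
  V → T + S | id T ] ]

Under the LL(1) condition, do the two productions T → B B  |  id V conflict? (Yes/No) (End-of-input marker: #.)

No

FIRST(B B) = { *, num } and FIRST(id V) = { id }.
The FIRST sets are disjoint and neither alternative is nullable — no conflict.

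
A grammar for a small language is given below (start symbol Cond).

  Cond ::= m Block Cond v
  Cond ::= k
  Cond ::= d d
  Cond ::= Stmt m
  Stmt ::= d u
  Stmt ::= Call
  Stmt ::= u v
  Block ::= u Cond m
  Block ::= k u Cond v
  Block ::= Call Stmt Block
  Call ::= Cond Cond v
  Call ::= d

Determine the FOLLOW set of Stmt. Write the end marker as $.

{ d, k, m, u }

In Cond ::= Stmt m: add FIRST(m) = { m }.
In Block ::= Call Stmt Block: add FIRST(Block) = { d, k, m, u }.
Union: FOLLOW(Stmt) = { d, k, m, u }.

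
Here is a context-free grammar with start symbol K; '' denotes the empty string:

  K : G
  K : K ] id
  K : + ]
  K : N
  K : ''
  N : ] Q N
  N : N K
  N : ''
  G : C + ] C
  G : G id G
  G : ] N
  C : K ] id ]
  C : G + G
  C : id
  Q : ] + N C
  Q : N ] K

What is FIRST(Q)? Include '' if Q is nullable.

{ +, ], id }

Q : ] + N C contributes {]}.
From Q : N ] K: N nullable, take FIRST(N) ∪ {]} = { +, ], id }.
Union: FIRST(Q) = { +, ], id }.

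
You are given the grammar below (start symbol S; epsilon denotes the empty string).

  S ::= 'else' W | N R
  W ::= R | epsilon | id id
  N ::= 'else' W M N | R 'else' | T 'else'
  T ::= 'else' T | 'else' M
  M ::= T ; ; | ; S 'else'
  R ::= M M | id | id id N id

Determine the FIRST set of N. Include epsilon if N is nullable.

N ::= 'else' W M N contributes {'else'}.
From N ::= R 'else': add FIRST(R) = { 'else', ;, id }.
From N ::= T 'else': add FIRST(T) = { 'else' }.
Union: FIRST(N) = { 'else', ;, id }.

{ 'else', ;, id }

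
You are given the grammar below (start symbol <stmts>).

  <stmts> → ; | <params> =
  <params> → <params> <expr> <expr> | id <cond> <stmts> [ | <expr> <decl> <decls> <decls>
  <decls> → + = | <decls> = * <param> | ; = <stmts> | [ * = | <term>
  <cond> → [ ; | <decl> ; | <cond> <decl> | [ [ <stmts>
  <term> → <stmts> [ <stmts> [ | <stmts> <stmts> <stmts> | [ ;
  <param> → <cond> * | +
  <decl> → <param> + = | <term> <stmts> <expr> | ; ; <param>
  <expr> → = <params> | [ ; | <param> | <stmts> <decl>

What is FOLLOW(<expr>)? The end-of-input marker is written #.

{ *, +, ;, =, [, id }

In <params> → <params> <expr> <expr>: add FIRST(<expr>) = { +, ;, =, [, id }.
In <params> → <params> <expr> <expr>: <expr> is at the end, add FOLLOW(<params>) = { *, +, ;, =, [, id }.
In <params> → <expr> <decl> <decls> <decls>: add FIRST(<decl> <decls> <decls>) = { +, ;, =, [, id }.
In <decl> → <term> <stmts> <expr>: <expr> is at the end, add FOLLOW(<decl>) = { *, +, ;, =, [, id }.
Union: FOLLOW(<expr>) = { *, +, ;, =, [, id }.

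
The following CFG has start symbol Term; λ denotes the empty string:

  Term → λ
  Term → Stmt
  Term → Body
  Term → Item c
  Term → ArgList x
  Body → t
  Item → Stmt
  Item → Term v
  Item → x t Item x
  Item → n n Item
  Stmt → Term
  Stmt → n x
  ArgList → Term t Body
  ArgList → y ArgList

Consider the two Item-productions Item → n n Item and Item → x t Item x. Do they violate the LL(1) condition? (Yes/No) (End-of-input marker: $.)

No

FIRST(n n Item) = { n } and FIRST(x t Item x) = { x }.
The FIRST sets are disjoint and neither alternative is nullable — no conflict.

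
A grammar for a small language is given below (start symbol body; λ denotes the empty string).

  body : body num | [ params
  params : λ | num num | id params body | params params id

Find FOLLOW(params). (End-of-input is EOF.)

In body : [ params: params is at the end, add FOLLOW(body) = { EOF, [, id, num }.
In params : id params body: add FIRST(body) = { [ }.
In params : params params id: add FIRST(params id) = { id, num }.
In params : params params id: add FIRST(id) = { id }.
Union: FOLLOW(params) = { EOF, [, id, num }.

{ EOF, [, id, num }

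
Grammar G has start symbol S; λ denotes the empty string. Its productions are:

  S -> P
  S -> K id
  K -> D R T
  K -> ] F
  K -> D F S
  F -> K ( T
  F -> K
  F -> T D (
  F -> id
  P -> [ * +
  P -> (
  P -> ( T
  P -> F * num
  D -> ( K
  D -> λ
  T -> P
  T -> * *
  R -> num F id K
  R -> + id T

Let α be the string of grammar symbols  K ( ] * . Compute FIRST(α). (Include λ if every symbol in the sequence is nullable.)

{ (, *, +, [, ], id, num }

Add FIRST(K) = { (, *, +, [, ], id, num }; K is not nullable, stop.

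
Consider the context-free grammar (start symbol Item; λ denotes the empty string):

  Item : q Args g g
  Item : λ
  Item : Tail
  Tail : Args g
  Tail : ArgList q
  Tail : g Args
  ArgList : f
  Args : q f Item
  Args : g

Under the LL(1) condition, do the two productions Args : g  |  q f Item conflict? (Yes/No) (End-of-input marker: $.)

No

FIRST(g) = { g } and FIRST(q f Item) = { q }.
The FIRST sets are disjoint and neither alternative is nullable — no conflict.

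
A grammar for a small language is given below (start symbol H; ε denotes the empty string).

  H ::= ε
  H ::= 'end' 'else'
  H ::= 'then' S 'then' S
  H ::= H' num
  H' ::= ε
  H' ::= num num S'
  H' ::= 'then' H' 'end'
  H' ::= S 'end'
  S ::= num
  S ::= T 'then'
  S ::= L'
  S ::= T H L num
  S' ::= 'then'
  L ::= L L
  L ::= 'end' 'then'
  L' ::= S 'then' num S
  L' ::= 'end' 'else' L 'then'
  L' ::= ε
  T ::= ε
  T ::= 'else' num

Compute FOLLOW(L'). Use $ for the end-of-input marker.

In S ::= L': L' is at the end, add FOLLOW(S) = { $, 'end', 'then' }.
Union: FOLLOW(L') = { $, 'end', 'then' }.

{ $, 'end', 'then' }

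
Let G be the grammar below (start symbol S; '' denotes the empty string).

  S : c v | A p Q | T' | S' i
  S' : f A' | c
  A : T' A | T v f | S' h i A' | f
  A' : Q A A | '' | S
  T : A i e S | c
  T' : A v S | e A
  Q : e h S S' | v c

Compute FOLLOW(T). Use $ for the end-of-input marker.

{ v }

In A : T v f: add FIRST(v f) = { v }.
Union: FOLLOW(T) = { v }.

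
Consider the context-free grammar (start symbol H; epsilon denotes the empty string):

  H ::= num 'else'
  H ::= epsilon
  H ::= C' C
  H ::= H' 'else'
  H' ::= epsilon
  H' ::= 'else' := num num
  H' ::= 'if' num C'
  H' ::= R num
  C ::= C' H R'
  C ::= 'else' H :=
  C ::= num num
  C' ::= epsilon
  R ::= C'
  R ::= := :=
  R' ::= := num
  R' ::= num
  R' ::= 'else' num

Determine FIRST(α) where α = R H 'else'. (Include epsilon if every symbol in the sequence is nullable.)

{ 'else', 'if', :=, num }

Add FIRST(R)\{epsilon} = { := }; R is nullable, continue.
Add FIRST(H)\{epsilon} = { 'else', 'if', :=, num }; H is nullable, continue.
'else' is a terminal; add {'else'} and stop.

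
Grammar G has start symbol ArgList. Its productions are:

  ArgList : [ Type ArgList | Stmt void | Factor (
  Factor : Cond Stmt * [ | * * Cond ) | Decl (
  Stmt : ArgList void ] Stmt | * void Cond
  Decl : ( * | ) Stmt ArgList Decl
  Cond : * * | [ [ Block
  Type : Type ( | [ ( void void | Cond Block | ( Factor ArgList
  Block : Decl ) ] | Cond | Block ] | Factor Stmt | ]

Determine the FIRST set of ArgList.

ArgList : [ Type ArgList contributes {[}.
From ArgList : Stmt void: add FIRST(Stmt) = { (, ), *, [ }.
From ArgList : Factor (: add FIRST(Factor) = { (, ), *, [ }.
Union: FIRST(ArgList) = { (, ), *, [ }.

{ (, ), *, [ }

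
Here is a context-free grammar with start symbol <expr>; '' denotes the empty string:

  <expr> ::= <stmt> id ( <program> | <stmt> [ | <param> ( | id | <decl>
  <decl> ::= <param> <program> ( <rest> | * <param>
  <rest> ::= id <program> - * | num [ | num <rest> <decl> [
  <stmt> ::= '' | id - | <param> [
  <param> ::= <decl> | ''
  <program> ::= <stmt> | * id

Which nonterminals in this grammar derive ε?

Directly nullable (have an ''-production): <stmt>, <param>.
<program> ::= <stmt> with every symbol nullable, so <program> is nullable.
No other nonterminal has a production whose RHS symbols are all nullable.

{ <param>, <program>, <stmt> }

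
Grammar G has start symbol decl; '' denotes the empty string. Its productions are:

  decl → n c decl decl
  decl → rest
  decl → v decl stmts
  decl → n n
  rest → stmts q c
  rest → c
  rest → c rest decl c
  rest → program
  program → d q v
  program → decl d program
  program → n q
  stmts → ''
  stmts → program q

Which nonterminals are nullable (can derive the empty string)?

Directly nullable (have an ''-production): stmts.
No other nonterminal has a production whose RHS symbols are all nullable.

{ stmts }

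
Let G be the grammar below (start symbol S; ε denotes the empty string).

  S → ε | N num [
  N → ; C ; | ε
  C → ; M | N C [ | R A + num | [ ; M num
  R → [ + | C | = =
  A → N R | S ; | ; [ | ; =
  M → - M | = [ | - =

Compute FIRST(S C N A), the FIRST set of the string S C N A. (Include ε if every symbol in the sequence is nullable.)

Add FIRST(S)\{ε} = { ;, num }; S is nullable, continue.
Add FIRST(C) = { ;, =, [ }; C is not nullable, stop.

{ ;, =, [, num }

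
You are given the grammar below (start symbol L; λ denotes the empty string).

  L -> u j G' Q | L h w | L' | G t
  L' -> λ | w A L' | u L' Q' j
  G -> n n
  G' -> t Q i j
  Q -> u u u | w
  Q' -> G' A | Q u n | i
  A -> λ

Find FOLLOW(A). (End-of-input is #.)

In L' -> w A L': add FIRST(L')\{λ} = { u, w }.
  Since L' is nullable, also add FOLLOW(L') = { #, h, i, t, u, w }.
In Q' -> G' A: A is at the end, add FOLLOW(Q') = { j }.
Union: FOLLOW(A) = { #, h, i, j, t, u, w }.

{ #, h, i, j, t, u, w }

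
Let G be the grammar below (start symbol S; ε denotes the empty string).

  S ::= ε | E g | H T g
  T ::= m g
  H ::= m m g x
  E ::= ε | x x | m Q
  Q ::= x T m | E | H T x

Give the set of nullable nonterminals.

Directly nullable (have an ε-production): S, E.
Q ::= E with every symbol nullable, so Q is nullable.
No other nonterminal has a production whose RHS symbols are all nullable.

{ E, Q, S }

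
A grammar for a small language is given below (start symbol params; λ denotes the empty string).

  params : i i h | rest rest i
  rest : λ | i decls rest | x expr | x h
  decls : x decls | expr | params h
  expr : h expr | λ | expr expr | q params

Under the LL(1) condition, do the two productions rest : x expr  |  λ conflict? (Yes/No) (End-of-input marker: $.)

Yes

FIRST(x expr) = { x } and FIRST(λ) = { λ }.
The second alternative is nullable and FOLLOW(rest) = { i, x } shares x with FIRST of the first — conflict.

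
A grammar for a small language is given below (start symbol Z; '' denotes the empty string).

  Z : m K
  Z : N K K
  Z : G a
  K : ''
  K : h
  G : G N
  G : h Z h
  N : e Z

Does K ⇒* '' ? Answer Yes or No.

K has an ''-production, so K ⇒ ''.

Yes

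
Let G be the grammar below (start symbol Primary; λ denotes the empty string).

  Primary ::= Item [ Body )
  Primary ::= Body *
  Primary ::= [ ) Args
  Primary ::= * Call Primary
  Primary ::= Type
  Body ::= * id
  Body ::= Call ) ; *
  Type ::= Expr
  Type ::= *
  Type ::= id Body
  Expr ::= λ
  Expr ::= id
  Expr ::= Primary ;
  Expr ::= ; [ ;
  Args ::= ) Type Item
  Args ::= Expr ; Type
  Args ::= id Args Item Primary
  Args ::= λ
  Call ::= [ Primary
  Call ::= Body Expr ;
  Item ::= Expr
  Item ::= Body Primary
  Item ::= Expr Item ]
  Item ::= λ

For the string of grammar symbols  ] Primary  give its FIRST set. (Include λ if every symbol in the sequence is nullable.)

] is a terminal; add {]} and stop.

{ ] }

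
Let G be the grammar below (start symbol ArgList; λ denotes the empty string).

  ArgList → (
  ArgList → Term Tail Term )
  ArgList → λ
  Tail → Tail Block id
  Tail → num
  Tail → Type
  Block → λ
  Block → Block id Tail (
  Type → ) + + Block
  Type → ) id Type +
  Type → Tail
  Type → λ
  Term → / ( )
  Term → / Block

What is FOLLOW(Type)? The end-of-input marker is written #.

{ (, +, /, id }

In Tail → Type: Type is at the end, add FOLLOW(Tail) = { (, +, /, id }.
In Type → ) id Type +: add FIRST(+) = { + }.
Union: FOLLOW(Type) = { (, +, /, id }.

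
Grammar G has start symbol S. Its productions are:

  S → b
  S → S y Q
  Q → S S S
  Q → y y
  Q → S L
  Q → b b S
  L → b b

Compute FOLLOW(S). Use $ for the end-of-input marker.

S is the start symbol, so $ ∈ FOLLOW(S).
In S → S y Q: add FIRST(y Q) = { y }.
In Q → S S S: add FIRST(S S) = { b }.
In Q → S S S: add FIRST(S) = { b }.
In Q → S S S: S is at the end, add FOLLOW(Q) = { $, b, y }.
In Q → S L: add FIRST(L) = { b }.
In Q → b b S: S is at the end, add FOLLOW(Q) = { $, b, y }.
Union: FOLLOW(S) = { $, b, y }.

{ $, b, y }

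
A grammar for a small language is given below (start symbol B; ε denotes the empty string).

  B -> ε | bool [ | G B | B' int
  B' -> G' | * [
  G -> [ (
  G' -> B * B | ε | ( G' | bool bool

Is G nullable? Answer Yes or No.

Nullable nonterminals: B, B', G'.
No production of G has an RHS whose symbols are all nullable, so G is not nullable.

No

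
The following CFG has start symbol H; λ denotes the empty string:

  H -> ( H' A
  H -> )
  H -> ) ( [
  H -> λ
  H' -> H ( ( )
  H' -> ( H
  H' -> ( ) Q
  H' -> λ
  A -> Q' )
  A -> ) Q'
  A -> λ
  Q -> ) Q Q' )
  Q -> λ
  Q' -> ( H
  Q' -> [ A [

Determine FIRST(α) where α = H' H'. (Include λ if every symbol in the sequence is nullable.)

Add FIRST(H')\{λ} = { (, ) }; H' is nullable, continue.
Add FIRST(H')\{λ} = { (, ) }; H' is nullable, continue.
Every symbol is nullable, so include λ.

{ (, ), λ }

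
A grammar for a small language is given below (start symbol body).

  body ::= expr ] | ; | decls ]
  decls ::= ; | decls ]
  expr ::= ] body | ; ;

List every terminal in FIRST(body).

{ ;, ] }

From body ::= expr ]: add FIRST(expr) = { ;, ] }.
body ::= ; contributes {;}.
From body ::= decls ]: add FIRST(decls) = { ; }.
Union: FIRST(body) = { ;, ] }.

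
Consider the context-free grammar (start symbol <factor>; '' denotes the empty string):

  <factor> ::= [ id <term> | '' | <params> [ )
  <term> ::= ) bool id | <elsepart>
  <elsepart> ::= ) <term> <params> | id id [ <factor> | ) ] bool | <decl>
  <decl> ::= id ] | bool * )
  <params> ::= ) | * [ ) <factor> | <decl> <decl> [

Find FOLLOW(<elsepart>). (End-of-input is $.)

In <term> ::= <elsepart>: <elsepart> is at the end, add FOLLOW(<term>) = { $, ), *, [, bool, id }.
Union: FOLLOW(<elsepart>) = { $, ), *, [, bool, id }.

{ $, ), *, [, bool, id }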